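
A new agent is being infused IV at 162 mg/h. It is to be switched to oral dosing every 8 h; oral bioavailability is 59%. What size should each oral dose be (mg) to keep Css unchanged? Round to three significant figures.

2200 mg

To maintain the same Css, the systemic dosing rate must be unchanged: F·D/τ = infusion rate.
D = rate × τ / F = 162 × 8 / 0.59 = 2197 mg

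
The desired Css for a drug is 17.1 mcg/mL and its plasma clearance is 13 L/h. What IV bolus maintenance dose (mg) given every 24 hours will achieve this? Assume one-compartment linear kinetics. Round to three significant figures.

At steady state, dose per interval replaces the amount cleared in that interval: D/τ = CL·Css.
D = CL × Css × τ = 13.00 × 17.1 × 24 = 5335 mg

5340 mg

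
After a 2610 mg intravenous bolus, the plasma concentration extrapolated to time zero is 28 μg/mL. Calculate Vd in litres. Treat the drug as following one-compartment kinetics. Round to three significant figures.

Immediately after an IV bolus, C₀ = Dose / Vd, so Vd = Dose / C₀.
Vd = 2610 / 28 = 93.21 L

93.2 L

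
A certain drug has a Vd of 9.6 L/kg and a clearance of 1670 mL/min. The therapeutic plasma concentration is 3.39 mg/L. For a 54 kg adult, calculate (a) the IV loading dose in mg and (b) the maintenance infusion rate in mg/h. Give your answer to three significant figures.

Total Vd = 9.6 × 54 = 518.4 L
Loading: fill Vd to C_target → 518.4 L × 3.39 mg/L = 1757 mg
CL = 1670 mL/min = 1670 × 0.06 = 100.2 L/h
Maintenance infusion rate = CL × Css = 100.2 × 3.39 = 339.7 mg/h

(a) 1760 mg; (b) 340 mg/h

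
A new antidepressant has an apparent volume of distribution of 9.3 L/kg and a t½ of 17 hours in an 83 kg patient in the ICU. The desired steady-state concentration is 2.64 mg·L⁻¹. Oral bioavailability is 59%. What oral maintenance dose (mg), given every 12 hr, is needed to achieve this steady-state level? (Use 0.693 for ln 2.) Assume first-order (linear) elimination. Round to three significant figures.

1690 mg

Total Vd = 9.3 × 83 = 771.9 L
CL = ln 2 · Vd / t½ = 0.693 × 771.9 / 17 = 31.47 L/h
D = CL × Css × τ / F = 31.47 × 2.64 × 12 / 0.59 = 1690 mg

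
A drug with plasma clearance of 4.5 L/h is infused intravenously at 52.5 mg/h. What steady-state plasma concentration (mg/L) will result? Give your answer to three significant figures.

Css = rate / CL = 52.5 / 4.500 = 11.67 mg/L

11.7 mg/L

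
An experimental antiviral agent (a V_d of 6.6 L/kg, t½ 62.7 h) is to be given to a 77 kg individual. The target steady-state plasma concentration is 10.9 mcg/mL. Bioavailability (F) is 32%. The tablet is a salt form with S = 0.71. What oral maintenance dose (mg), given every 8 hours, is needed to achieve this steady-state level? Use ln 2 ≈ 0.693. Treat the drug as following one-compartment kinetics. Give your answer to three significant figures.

Vd = 6.6 L/kg × 77 kg = 508.2 L
k = 0.693/62.7 = 0.01105 h⁻¹, so CL = k·Vd = 0.01105 × 508.2 = 5.616 L/h
D = CL × Css × τ / F / S = 5.616 × 10.9 × 8 / 0.32 / 0.71 = 2155 mg

2160 mg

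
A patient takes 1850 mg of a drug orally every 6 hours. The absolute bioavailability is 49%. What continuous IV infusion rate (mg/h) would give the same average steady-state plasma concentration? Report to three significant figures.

151 mg/h

Equivalent systemic input: infusion rate = F·D/τ.
Rate = 0.49 × 1850 / 6 = 151.1 mg/h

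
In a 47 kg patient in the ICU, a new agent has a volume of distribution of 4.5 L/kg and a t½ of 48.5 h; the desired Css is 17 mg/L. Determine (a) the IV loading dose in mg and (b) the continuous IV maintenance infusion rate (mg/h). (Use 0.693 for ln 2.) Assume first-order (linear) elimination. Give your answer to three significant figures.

(a) 3600 mg; (b) 51.4 mg/h

Vd = 4.5 L/kg × 47 kg = 211.5 L
LD = Vd × C = 211.5 × 17 = 3596 mg
CL = 0.693 × Vd / t½ = 0.693 × 211.5 / 48.5 = 3.022 L/h
Infusion rate = CL × Css = 3.022 × 17 = 51.37 mg/h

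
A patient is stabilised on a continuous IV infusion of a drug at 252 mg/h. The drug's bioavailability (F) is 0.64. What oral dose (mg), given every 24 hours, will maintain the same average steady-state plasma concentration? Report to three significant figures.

To maintain the same Css, the systemic dosing rate must be unchanged: F·D/τ = infusion rate.
D = rate × τ / F = 252 × 24 / 0.64 = 9450 mg

9450 mg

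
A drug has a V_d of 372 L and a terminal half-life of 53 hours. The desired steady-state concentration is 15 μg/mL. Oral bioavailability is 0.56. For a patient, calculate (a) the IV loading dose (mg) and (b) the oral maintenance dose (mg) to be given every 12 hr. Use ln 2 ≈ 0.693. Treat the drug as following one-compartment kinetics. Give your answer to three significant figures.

(a) 5580 mg; (b) 1560 mg

LD = Vd × C = 372.0 × 15 = 5580 mg
CL = 0.693 × Vd / t½ = 0.693 × 372.0 / 53 = 4.864 L/h
D = CL × Css × τ / F = 4.864 × 15 × 12 / 0.56 = 1563 mg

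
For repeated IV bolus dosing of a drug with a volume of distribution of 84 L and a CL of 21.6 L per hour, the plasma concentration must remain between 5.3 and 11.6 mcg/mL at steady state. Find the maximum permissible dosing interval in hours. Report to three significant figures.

3.05 h

k = CL / Vd = 21.60 / 84.00 = 0.2571 h⁻¹
Between IV bolus doses, concentration decays as C = C₀·e^(−kτ), so C_peak/C_trough = e^(kτ).
τ_max = ln(C_peak/C_trough) / k = ln(11.6/5.3) / 0.2571 = 0.7833 / 0.2571 = 3.047 h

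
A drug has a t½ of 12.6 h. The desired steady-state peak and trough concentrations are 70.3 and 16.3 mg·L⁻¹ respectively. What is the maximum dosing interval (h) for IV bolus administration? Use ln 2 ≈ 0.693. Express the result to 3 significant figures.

k = 0.693 / t½ = 0.693 / 12.6 = 0.05500 h⁻¹
Between IV bolus doses, concentration decays as C = C₀·e^(−kτ), so C_peak/C_trough = e^(kτ).
τ_max = ln(C_peak/C_trough) / k = ln(70.3/16.3) / 0.05500 = 1.462 / 0.05500 = 26.58 h

26.6 h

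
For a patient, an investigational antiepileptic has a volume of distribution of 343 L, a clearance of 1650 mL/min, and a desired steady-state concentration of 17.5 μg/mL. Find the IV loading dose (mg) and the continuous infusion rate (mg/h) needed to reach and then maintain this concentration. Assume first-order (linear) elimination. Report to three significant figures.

Loading dose = Vd × C = 343.0 × 17.5 = 6003 mg
CL = 1650 mL/min = 1650 × 0.06 = 99.00 L/h
Infusion rate = 99.00 L/h × 17.5 mg/L = 1733 mg/h

(a) 6000 mg; (b) 1730 mg/h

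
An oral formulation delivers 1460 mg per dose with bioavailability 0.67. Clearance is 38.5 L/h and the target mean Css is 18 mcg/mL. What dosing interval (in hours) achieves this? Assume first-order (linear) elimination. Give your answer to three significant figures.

1.41 h

F·D/τ = CL·Css → τ = F·D / (CL·Css).
τ = 0.67 × 1460 / (38.5 × 18) = 1.412 h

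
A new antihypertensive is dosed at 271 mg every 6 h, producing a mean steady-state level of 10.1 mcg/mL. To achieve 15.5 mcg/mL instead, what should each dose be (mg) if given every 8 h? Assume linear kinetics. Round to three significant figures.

555 mg

With linear kinetics, Css is proportional to dose rate (D/τ) at fixed clearance.
D₂ = D₁ × (Css,target / Css,current) × (τ₂/τ₁) = 271 × (15.5/10.1) × (8/6) = 554.5 mg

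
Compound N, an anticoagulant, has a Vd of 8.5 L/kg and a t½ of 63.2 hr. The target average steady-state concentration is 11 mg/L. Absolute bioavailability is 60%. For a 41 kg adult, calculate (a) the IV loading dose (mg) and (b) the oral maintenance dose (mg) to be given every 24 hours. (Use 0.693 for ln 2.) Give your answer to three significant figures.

Vd = 8.5 L/kg × 41 kg = 348.5 L
LD = Vd × C = 348.5 × 11 = 3834 mg
CL = 0.693 × Vd / t½ = 0.693 × 348.5 / 63.2 = 3.821 L/h
D = CL × Css × τ / F = 3.821 × 11 × 24 / 0.6 = 1681 mg

(a) 3830 mg; (b) 1680 mg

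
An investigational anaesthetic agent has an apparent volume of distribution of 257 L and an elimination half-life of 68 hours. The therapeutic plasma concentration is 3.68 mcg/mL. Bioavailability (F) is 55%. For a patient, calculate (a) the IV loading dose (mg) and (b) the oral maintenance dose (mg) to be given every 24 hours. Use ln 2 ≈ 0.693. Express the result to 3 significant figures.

(a) 946 mg; (b) 421 mg

LD = Vd × C = 257.0 × 3.68 = 945.8 mg
CL = 0.693 × Vd / t½ = 0.693 × 257.0 / 68 = 2.619 L/h
D = CL × Css × τ / F = 2.619 × 3.68 × 24 / 0.55 = 420.6 mg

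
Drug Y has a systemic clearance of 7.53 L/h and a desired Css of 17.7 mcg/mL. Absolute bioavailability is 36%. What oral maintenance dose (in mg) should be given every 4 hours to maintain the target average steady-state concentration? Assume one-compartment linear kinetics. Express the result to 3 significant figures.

1480 mg

D = CL × Css × τ / F = 7.530 × 17.7 × 4 / 0.36 = 1481 mg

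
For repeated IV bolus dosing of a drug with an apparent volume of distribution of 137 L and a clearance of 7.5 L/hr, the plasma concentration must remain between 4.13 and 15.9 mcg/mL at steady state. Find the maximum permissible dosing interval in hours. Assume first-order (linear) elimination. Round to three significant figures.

k = CL / Vd = 7.500 / 137.0 = 0.05474 h⁻¹
Between IV bolus doses, concentration decays as C = C₀·e^(−kτ), so C_peak/C_trough = e^(kτ).
τ_max = ln(C_peak/C_trough) / k = ln(15.9/4.13) / 0.05474 = 1.348 / 0.05474 = 24.63 h

24.6 h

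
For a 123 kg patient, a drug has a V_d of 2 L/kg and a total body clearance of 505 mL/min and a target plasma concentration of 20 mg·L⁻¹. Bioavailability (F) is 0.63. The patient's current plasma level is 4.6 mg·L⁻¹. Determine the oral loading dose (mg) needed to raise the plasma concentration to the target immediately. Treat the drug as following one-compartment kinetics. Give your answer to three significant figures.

6010 mg

Total Vd = 2 × 123 = 246.0 L
Concentration deficit ΔC = 20 − 4.6 = 15.40 mg/L
LD = Vd × ΔC / F = 246.0 × 15.40 / 0.63 = 6013 mg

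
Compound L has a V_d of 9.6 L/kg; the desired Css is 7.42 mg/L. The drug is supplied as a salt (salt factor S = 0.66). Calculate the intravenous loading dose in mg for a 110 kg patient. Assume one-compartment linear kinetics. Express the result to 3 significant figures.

11900 mg

Vd(total) = 110 kg × 9.6 L/kg = 1056 L
LD = Vd × C / S = 1056 × 7.420 / 0.66 = 11870 mg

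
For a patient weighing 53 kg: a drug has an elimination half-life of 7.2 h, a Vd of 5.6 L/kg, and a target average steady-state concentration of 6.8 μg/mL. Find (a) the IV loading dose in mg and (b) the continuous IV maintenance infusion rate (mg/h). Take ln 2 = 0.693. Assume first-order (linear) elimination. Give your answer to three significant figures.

Vd(total) = 53 kg × 5.6 L/kg = 296.8 L
LD = Vd × C = 296.8 × 6.8 = 2018 mg
CL = 0.693 × Vd / t½ = 0.693 × 296.8 / 7.2 = 28.57 L/h
Infusion rate = CL × Css = 28.57 × 6.8 = 194.3 mg/h

(a) 2020 mg; (b) 194 mg/h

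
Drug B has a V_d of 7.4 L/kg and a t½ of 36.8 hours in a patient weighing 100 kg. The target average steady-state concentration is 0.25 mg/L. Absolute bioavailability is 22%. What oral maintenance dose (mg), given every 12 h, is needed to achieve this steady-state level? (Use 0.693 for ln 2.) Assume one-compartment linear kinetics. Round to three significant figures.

Total Vd = 7.4 × 100 = 740.0 L
k = 0.693/36.8 = 0.01883 h⁻¹, so CL = k·Vd = 0.01883 × 740.0 = 13.93 L/h
D = CL × Css × τ / F = 13.93 × 0.25 × 12 / 0.22 = 190.0 mg

190 mg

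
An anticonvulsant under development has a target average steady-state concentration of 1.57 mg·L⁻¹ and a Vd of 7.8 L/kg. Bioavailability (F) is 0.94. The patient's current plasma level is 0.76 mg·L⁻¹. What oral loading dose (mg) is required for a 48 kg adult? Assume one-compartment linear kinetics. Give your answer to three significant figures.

323 mg

Vd(total) = 48 kg × 7.8 L/kg = 374.4 L
Concentration deficit ΔC = 1.57 − 0.76 = 0.8100 mg/L
LD = Vd × ΔC / F = 374.4 × 0.8100 / 0.94 = 322.6 mg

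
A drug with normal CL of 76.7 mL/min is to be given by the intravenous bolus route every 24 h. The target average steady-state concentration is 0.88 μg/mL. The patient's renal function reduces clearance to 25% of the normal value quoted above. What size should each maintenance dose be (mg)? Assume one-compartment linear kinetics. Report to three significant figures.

24.3 mg

CL = 76.7 mL/min = 76.7 × 0.06 = 4.602 L/h
Patient clearance = 0.25 × 4.602 = 1.151 L/h
D = CL × Css × τ = 1.151 × 0.88 × 24 = 24.31 mg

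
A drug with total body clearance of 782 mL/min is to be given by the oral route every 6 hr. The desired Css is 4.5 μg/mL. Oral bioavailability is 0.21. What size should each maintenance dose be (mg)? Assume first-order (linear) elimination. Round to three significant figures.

CL = 782 mL/min = 782 × 0.06 = 46.92 L/h
D = CL × Css × τ / F = 46.92 × 4.5 × 6 / 0.21 = 6033 mg

6030 mg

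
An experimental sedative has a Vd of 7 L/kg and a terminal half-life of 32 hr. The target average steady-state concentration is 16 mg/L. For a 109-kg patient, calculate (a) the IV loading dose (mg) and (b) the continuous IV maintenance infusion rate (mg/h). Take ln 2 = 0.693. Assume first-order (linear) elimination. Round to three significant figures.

(a) 12200 mg; (b) 264 mg/h

Vd(total) = 109 kg × 7 L/kg = 763.0 L
LD = Vd × C = 763.0 × 16 = 12210 mg
CL = 0.693 × Vd / t½ = 0.693 × 763.0 / 32 = 16.52 L/h
Infusion rate = CL × Css = 16.52 × 16 = 264.3 mg/h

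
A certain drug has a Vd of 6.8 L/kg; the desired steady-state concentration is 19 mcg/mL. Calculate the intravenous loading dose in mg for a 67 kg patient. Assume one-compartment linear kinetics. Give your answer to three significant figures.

Total Vd = 6.8 × 67 = 455.6 L
LD = Vd × C = 455.6 × 19.00 = 8656 mg

8660 mg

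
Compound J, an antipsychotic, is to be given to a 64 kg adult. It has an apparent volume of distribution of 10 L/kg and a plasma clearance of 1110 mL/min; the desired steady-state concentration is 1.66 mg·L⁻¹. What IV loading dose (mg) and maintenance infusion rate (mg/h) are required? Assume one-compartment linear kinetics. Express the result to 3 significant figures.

(a) 1060 mg; (b) 111 mg/h

Vd(total) = 64 kg × 10 L/kg = 640.0 L
LD = Vd · C_target = 640.0 × 1.66 = 1062 mg
CL = 1110 mL/min = 1110 × 0.06 = 66.60 L/h
Infusion rate = 66.60 L/h × 1.66 mg/L = 110.6 mg/h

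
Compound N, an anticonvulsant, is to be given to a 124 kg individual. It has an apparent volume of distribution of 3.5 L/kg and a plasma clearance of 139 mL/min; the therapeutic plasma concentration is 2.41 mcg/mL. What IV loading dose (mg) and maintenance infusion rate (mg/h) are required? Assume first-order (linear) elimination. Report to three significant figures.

(a) 1050 mg; (b) 20.1 mg/h

Total Vd = 3.5 × 124 = 434.0 L
Loading: fill Vd to C_target → 434.0 L × 2.41 mg/L = 1046 mg
Convert clearance: 139 mL/min × 60 min/h ÷ 1000 mL/L = 8.340 L/h
Maintenance: replace elimination → rate = CL × Css = 8.340 × 2.41 = 20.10 mg/h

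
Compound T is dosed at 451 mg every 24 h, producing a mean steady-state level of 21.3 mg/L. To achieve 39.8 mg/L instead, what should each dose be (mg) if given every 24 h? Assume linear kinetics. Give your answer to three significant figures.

843 mg

With linear kinetics, Css is proportional to dose rate (D/τ) at fixed clearance.
D₂ = D₁ × (Css,target / Css,current) = 451 × 39.8/21.3 = 842.7 mg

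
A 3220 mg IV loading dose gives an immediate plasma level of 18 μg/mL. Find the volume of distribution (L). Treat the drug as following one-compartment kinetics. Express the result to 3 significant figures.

Immediately after an IV bolus, C₀ = Dose / Vd, so Vd = Dose / C₀.
Vd = 3220 / 18 = 178.9 L

179 L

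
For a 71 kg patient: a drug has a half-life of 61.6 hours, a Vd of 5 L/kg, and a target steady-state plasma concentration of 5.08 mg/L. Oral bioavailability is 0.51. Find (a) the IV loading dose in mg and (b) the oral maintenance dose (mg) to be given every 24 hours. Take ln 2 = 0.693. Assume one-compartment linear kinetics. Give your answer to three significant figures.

Vd(total) = 71 kg × 5 L/kg = 355.0 L
LD = Vd × C = 355.0 × 5.08 = 1803 mg
CL = 0.693 × Vd / t½ = 0.693 × 355.0 / 61.6 = 3.994 L/h
D = CL × Css × τ / F = 3.994 × 5.08 × 24 / 0.51 = 954.8 mg

(a) 1800 mg; (b) 955 mg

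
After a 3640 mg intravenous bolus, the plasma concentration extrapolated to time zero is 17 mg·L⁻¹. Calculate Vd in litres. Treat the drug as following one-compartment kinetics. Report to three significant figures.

Immediately after an IV bolus, C₀ = Dose / Vd, so Vd = Dose / C₀.
Vd = 3640 / 17 = 214.1 L

214 L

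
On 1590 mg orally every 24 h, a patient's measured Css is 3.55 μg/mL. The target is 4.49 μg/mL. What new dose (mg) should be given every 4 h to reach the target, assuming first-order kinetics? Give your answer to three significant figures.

For first-order elimination, Css ∝ F·D/(CL·τ); F and CL are unchanged, so Css ∝ D/τ.
D₂ = D₁ × (Css,target / Css,current) × (τ₂/τ₁) = 1590 × (4.49/3.55) × (4/24) = 335.2 mg

335 mg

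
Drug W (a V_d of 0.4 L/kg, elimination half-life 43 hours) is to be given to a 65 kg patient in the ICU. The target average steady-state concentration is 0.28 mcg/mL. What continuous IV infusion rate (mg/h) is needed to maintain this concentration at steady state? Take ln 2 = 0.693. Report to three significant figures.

Vd = 0.4 L/kg × 65 kg = 26.00 L
CL = ln 2 · Vd / t½ = 0.693 × 26.00 / 43 = 0.4190 L/h
Infusion rate = CL × Css = 0.4190 × 0.28 = 0.1173 mg/h

0.117 mg/h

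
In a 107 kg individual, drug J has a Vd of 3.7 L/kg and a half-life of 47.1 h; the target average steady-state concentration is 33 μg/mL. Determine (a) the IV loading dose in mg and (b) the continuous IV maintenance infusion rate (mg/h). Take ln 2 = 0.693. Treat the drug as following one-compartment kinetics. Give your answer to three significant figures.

(a) 13100 mg; (b) 192 mg/h

Vd = 3.7 L/kg × 107 kg = 395.9 L
LD = Vd × C = 395.9 × 33 = 13060 mg
CL = 0.693 × Vd / t½ = 0.693 × 395.9 / 47.1 = 5.825 L/h
Infusion rate = CL × Css = 5.825 × 33 = 192.2 mg/h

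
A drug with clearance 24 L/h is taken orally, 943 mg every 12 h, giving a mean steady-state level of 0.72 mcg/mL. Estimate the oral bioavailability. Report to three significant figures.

0.220

F·D/τ = CL·Css at steady state → F = CL·Css·τ / D.
F = 24 × 0.72 × 12 / 943 = 0.220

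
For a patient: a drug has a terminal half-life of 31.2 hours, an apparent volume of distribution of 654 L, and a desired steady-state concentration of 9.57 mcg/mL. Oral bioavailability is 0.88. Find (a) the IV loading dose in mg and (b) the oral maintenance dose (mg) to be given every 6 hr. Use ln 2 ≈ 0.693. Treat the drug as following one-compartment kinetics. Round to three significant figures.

(a) 6260 mg; (b) 948 mg

LD = Vd × C = 654.0 × 9.57 = 6259 mg
CL = 0.693 × Vd / t½ = 0.693 × 654.0 / 31.2 = 14.53 L/h
D = CL × Css × τ / F = 14.53 × 9.57 × 6 / 0.88 = 948.1 mg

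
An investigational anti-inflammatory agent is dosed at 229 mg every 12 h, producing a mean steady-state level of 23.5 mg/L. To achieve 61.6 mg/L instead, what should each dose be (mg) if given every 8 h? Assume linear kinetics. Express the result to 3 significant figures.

For first-order elimination, Css ∝ F·D/(CL·τ); F and CL are unchanged, so Css ∝ D/τ.
D₂ = D₁ × (Css,target / Css,current) × (τ₂/τ₁) = 229 × (61.6/23.5) × (8/12) = 400.2 mg

400 mg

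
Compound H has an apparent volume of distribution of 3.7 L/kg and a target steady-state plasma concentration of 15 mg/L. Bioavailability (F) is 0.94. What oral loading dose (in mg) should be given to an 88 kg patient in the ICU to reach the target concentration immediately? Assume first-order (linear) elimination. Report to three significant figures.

5200 mg

Vd(total) = 88 kg × 3.7 L/kg = 325.6 L
The loading dose fills Vd to the target concentration.
LD = Vd × C / F = 325.6 × 15.00 / 0.94 = 5196 mg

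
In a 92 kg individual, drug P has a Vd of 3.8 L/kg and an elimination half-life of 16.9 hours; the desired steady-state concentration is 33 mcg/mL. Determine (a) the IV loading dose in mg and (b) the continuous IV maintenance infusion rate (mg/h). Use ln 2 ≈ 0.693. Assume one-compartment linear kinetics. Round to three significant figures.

(a) 11500 mg; (b) 473 mg/h

Vd(total) = 92 kg × 3.8 L/kg = 349.6 L
LD = Vd × C = 349.6 × 33 = 11540 mg
CL = 0.693 × Vd / t½ = 0.693 × 349.6 / 16.9 = 14.34 L/h
Infusion rate = CL × Css = 14.34 × 33 = 473.2 mg/h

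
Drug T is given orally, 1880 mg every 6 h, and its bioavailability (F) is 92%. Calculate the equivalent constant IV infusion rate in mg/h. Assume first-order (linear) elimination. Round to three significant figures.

288 mg/h

Equivalent systemic input: infusion rate = F·D/τ.
Rate = 0.92 × 1880 / 6 = 288.3 mg/h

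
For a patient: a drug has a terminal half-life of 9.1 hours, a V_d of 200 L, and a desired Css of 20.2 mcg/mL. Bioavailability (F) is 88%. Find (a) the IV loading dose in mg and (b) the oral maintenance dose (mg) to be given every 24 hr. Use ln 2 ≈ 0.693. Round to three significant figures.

(a) 4040 mg; (b) 8390 mg

LD = Vd × C = 200.0 × 20.2 = 4040 mg
CL = 0.693 × Vd / t½ = 0.693 × 200.0 / 9.1 = 15.23 L/h
D = CL × Css × τ / F = 15.23 × 20.2 × 24 / 0.88 = 8390 mg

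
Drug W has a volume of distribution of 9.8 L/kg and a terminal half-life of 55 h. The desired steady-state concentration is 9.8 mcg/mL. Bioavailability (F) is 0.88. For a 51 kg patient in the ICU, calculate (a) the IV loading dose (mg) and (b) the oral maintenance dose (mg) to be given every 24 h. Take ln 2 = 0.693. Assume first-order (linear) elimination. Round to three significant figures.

(a) 4900 mg; (b) 1680 mg

Total Vd = 9.8 × 51 = 499.8 L
LD = Vd × C = 499.8 × 9.8 = 4898 mg
CL = 0.693 × Vd / t½ = 0.693 × 499.8 / 55 = 6.297 L/h
D = CL × Css × τ / F = 6.297 × 9.8 × 24 / 0.88 = 1683 mg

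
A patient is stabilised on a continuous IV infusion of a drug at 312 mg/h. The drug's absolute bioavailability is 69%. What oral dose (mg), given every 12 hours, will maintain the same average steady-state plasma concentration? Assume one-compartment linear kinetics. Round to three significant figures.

5430 mg

To maintain the same Css, the systemic dosing rate must be unchanged: F·D/τ = infusion rate.
D = rate × τ / F = 312 × 12 / 0.69 = 5426 mg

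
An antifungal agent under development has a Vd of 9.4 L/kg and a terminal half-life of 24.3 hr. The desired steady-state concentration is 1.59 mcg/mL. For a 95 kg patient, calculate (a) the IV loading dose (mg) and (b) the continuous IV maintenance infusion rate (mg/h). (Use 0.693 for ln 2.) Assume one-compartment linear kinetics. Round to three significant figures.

(a) 1420 mg; (b) 40.5 mg/h

Total Vd = 9.4 × 95 = 893.0 L
LD = Vd × C = 893.0 × 1.59 = 1420 mg
CL = 0.693 × Vd / t½ = 0.693 × 893.0 / 24.3 = 25.47 L/h
Infusion rate = CL × Css = 25.47 × 1.59 = 40.50 mg/h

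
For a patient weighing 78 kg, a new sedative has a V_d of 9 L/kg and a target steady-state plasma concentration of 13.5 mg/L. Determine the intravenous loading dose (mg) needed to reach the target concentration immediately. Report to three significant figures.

Vd = 9 L/kg × 78 kg = 702.0 L
LD = Vd × C = 702.0 × 13.50 = 9477 mg

9480 mg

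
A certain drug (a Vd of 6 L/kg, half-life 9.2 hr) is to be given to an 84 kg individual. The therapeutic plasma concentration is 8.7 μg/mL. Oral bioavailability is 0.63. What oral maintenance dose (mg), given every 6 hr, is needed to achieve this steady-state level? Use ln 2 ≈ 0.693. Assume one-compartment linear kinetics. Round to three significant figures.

Vd = 6 L/kg × 84 kg = 504.0 L
k = 0.693/9.2 = 0.07533 h⁻¹, so CL = k·Vd = 0.07533 × 504.0 = 37.97 L/h
D = CL × Css × τ / F = 37.97 × 8.7 × 6 / 0.63 = 3146 mg

3150 mg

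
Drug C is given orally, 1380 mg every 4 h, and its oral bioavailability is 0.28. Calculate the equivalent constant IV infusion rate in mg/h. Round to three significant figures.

96.6 mg/h

Equivalent systemic input: infusion rate = F·D/τ.
Rate = 0.28 × 1380 / 4 = 96.60 mg/h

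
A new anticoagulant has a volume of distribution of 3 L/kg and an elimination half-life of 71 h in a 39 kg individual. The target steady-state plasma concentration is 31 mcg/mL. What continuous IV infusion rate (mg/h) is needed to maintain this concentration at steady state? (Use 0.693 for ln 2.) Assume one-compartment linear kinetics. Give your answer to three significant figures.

35.4 mg/h

Vd = 3 L/kg × 39 kg = 117.0 L
CL = 0.693 × Vd / t½ = 0.693 × 117.0 / 71 = 1.142 L/h
Infusion rate = CL × Css = 1.142 × 31 = 35.40 mg/h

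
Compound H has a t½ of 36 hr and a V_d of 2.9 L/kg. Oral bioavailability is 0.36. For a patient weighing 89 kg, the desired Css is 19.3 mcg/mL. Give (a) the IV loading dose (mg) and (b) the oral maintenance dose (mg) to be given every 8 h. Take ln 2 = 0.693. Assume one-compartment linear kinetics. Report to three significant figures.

(a) 4980 mg; (b) 2130 mg

Total Vd = 2.9 × 89 = 258.1 L
LD = Vd × C = 258.1 × 19.3 = 4981 mg
CL = 0.693 × Vd / t½ = 0.693 × 258.1 / 36 = 4.968 L/h
D = CL × Css × τ / F = 4.968 × 19.3 × 8 / 0.36 = 2131 mg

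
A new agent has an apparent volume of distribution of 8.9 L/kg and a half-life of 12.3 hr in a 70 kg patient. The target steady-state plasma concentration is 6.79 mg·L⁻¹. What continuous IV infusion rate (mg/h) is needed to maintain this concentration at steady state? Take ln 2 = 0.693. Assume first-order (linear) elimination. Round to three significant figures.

238 mg/h

Vd = 8.9 L/kg × 70 kg = 623.0 L
CL = ln 2 · Vd / t½ = 0.693 × 623.0 / 12.3 = 35.10 L/h
Infusion rate = CL × Css = 35.10 × 6.79 = 238.3 mg/h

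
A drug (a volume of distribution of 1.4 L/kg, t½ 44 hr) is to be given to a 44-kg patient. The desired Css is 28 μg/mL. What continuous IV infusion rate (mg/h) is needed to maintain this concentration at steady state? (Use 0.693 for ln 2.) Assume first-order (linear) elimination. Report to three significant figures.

Total Vd = 1.4 × 44 = 61.60 L
CL = ln 2 · Vd / t½ = 0.693 × 61.60 / 44 = 0.9702 L/h
Infusion rate = CL × Css = 0.9702 × 28 = 27.17 mg/h

27.2 mg/h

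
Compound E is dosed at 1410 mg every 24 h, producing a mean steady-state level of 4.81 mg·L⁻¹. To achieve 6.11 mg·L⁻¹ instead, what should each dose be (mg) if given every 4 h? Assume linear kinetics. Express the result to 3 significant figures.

299 mg

For first-order elimination, Css ∝ F·D/(CL·τ); F and CL are unchanged, so Css ∝ D/τ.
D₂ = D₁ × (Css,target / Css,current) × (τ₂/τ₁) = 1410 × (6.11/4.81) × (4/24) = 298.5 mg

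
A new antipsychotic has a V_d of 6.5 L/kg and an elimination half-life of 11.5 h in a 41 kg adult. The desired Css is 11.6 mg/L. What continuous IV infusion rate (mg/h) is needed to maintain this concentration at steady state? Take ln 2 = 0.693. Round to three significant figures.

186 mg/h

Vd = 6.5 L/kg × 41 kg = 266.5 L
CL = 0.693 × Vd / t½ = 0.693 × 266.5 / 11.5 = 16.06 L/h
Infusion rate = CL × Css = 16.06 × 11.6 = 186.3 mg/h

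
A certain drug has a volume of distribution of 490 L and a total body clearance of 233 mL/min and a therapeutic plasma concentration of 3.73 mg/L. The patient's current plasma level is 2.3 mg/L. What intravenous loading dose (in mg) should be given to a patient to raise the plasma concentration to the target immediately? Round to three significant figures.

701 mg

Concentration deficit ΔC = 3.73 − 2.3 = 1.430 mg/L
LD = Vd × ΔC = 490.0 × 1.430 = 700.7 mg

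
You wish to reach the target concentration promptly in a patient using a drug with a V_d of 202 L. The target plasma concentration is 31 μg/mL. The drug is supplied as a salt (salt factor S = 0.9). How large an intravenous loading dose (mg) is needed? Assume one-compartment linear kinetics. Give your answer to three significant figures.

6960 mg

The loading dose fills Vd to the target concentration.
LD = Vd × C / S = 202.0 × 31.00 / 0.9 = 6958 mg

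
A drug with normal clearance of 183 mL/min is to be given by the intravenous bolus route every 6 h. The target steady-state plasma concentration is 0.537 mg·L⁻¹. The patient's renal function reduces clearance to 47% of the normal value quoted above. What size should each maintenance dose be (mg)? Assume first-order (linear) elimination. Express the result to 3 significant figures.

Convert clearance: 183 mL/min × 60 min/h ÷ 1000 mL/L = 10.98 L/h
Patient clearance = 0.47 × 10.98 = 5.161 L/h
D = CL × Css × τ = 5.161 × 0.537 × 6 = 16.63 mg

16.6 mg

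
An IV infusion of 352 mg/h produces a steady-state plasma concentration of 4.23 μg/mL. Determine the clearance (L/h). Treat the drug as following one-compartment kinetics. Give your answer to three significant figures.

At steady state, infusion rate = CL × Css, so CL = rate / Css.
CL = 352 / 4.23 = 83.22 L/h

83.2 L/h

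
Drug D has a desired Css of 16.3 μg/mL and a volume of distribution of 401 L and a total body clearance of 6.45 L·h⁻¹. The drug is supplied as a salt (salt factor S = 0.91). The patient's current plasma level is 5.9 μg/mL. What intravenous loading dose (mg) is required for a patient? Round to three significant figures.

Concentration deficit ΔC = 16.3 − 5.9 = 10.40 mg/L
LD = Vd × ΔC / S = 401.0 × 10.40 / 0.91 = 4583 mg

4580 mg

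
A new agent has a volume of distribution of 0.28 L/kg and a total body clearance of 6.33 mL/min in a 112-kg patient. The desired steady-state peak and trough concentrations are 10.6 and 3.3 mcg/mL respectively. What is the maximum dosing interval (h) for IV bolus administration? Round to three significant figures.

96.4 h

Vd = 0.28 L/kg × 112 kg = 31.36 L
CL = 6.33 mL/min × 60/1000 = 0.3798 L/h
k = CL / Vd = 0.3798 / 31.36 = 0.01211 h⁻¹
Between IV bolus doses, concentration decays as C = C₀·e^(−kτ), so C_peak/C_trough = e^(kτ).
τ_max = ln(C_peak/C_trough) / k = ln(10.6/3.3) / 0.01211 = 1.167 / 0.01211 = 96.37 h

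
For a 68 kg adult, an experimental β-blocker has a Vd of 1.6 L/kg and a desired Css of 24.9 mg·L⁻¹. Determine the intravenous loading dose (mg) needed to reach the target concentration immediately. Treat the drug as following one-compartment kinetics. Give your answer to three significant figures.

2710 mg

Vd(total) = 68 kg × 1.6 L/kg = 108.8 L
LD = Vd × C = 108.8 × 24.90 = 2709 mg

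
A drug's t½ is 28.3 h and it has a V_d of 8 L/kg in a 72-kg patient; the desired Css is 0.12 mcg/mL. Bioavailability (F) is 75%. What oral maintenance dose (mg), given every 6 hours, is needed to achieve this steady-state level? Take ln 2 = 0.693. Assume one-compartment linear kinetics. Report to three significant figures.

13.5 mg

Vd = 8 L/kg × 72 kg = 576.0 L
CL = ln 2 · Vd / t½ = 0.693 × 576.0 / 28.3 = 14.10 L/h
D = CL × Css × τ / F = 14.10 × 0.12 × 6 / 0.75 = 13.54 mg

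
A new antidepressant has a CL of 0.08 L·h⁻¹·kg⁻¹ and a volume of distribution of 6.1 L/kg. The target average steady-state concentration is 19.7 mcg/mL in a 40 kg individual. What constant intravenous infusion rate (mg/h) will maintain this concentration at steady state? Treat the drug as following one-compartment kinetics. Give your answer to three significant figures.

CL = 0.08 L·h⁻¹·kg⁻¹ × 40 kg = 3.200 L/h
R₀ = 3.200 × 19.7 = 63.04 mg/h

63.0 mg/h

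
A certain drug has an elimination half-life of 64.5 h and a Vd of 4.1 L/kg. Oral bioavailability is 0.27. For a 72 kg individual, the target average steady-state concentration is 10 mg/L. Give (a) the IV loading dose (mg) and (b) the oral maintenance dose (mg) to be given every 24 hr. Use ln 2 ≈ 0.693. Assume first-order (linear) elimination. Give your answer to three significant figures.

Total Vd = 4.1 × 72 = 295.2 L
LD = Vd × C = 295.2 × 10 = 2952 mg
CL = 0.693 × Vd / t½ = 0.693 × 295.2 / 64.5 = 3.172 L/h
D = CL × Css × τ / F = 3.172 × 10 × 24 / 0.27 = 2820 mg

(a) 2950 mg; (b) 2820 mg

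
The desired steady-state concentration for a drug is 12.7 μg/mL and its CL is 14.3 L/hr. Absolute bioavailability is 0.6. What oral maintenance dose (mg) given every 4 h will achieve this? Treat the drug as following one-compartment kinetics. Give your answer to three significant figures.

At steady state, dose per interval replaces the amount cleared in that interval: F·D/τ = CL·Css.
D = CL × Css × τ / F = 14.30 × 12.7 × 4 / 0.6 = 1211 mg

1210 mg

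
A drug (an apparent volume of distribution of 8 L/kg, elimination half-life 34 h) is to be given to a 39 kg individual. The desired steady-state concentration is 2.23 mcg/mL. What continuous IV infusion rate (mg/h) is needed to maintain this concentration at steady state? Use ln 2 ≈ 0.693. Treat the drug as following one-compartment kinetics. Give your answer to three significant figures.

14.2 mg/h

Vd = 8 L/kg × 39 kg = 312.0 L
CL = 0.693 × Vd / t½ = 0.693 × 312.0 / 34 = 6.359 L/h
Infusion rate = CL × Css = 6.359 × 2.23 = 14.18 mg/h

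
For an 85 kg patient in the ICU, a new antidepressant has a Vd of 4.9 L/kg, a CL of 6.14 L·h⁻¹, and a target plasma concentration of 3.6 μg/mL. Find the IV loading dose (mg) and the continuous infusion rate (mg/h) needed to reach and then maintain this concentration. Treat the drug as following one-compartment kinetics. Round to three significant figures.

(a) 1500 mg; (b) 22.1 mg/h

Vd = 4.9 L/kg × 85 kg = 416.5 L
Loading dose = Vd × C = 416.5 × 3.6 = 1499 mg
Maintenance infusion rate = CL × Css = 6.140 × 3.6 = 22.10 mg/h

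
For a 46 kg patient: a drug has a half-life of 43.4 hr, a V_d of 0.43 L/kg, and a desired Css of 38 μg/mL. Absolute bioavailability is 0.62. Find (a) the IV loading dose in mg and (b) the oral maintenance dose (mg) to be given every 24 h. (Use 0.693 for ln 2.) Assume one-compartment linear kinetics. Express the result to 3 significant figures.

Vd(total) = 46 kg × 0.43 L/kg = 19.78 L
LD = Vd × C = 19.78 × 38 = 751.6 mg
CL = 0.693 × Vd / t½ = 0.693 × 19.78 / 43.4 = 0.3158 L/h
D = CL × Css × τ / F = 0.3158 × 38 × 24 / 0.62 = 464.5 mg

(a) 752 mg; (b) 465 mg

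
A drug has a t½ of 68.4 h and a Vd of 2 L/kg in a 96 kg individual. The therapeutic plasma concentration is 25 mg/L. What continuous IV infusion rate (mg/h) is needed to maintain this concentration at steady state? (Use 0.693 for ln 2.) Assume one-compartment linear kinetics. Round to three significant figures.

48.6 mg/h

Total Vd = 2 × 96 = 192.0 L
CL = ln 2 · Vd / t½ = 0.693 × 192.0 / 68.4 = 1.945 L/h
Infusion rate = CL × Css = 1.945 × 25 = 48.63 mg/h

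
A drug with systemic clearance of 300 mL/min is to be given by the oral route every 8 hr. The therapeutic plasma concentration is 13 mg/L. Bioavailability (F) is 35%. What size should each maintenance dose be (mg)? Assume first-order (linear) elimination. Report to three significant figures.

5350 mg

CL = 300 mL/min = 300 × 0.06 = 18.00 L/h
D = CL × Css × τ / F = 18.00 × 13 × 8 / 0.35 = 5349 mg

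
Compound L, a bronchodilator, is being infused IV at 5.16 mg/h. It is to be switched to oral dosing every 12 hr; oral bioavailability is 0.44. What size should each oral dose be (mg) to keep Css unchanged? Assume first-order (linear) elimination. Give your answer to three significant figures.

141 mg

To maintain the same Css, the systemic dosing rate must be unchanged: F·D/τ = infusion rate.
D = rate × τ / F = 5.16 × 12 / 0.44 = 140.7 mg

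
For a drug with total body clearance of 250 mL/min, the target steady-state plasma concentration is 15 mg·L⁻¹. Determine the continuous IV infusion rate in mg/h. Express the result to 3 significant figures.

225 mg/h

CL = 250 mL/min = 250 × 0.06 = 15.00 L/h
Rate = CL × Css = 15.00 × 15 = 225.0 mg/h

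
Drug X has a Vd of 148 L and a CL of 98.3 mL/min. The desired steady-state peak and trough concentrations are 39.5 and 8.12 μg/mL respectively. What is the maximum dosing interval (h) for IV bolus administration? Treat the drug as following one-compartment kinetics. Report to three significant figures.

39.7 h

CL = 98.3 mL/min = 98.3 × 0.06 = 5.898 L/h
k = CL / Vd = 5.898 / 148.0 = 0.03985 h⁻¹
Between IV bolus doses, concentration decays as C = C₀·e^(−kτ), so C_peak/C_trough = e^(kτ).
τ_max = ln(C_peak/C_trough) / k = ln(39.5/8.12) / 0.03985 = 1.582 / 0.03985 = 39.70 h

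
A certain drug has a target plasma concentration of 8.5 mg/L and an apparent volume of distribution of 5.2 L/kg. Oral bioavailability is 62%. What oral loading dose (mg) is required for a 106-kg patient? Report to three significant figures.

Vd(total) = 106 kg × 5.2 L/kg = 551.2 L
LD = Vd × C / F = 551.2 × 8.500 / 0.62 = 7557 mg

7560 mg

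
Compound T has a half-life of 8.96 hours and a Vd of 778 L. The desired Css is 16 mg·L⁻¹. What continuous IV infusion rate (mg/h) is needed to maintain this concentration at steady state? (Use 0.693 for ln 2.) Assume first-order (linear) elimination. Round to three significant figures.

963 mg/h

CL = 0.693 × Vd / t½ = 0.693 × 778.0 / 8.96 = 60.17 L/h
Infusion rate = CL × Css = 60.17 × 16 = 962.7 mg/h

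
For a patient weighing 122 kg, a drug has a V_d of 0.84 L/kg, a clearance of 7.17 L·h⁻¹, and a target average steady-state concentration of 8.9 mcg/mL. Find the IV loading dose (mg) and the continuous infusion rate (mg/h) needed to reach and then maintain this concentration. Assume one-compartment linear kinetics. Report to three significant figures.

Vd = 0.84 L/kg × 122 kg = 102.5 L
Loading: fill Vd to C_target → 102.5 L × 8.9 mg/L = 912.3 mg
Infusion rate = 7.170 L/h × 8.9 mg/L = 63.81 mg/h

(a) 912 mg; (b) 63.8 mg/h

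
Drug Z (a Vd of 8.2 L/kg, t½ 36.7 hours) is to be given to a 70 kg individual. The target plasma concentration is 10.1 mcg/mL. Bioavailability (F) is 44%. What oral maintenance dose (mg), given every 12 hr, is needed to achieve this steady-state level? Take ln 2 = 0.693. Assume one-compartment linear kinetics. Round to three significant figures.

2990 mg

Vd(total) = 70 kg × 8.2 L/kg = 574.0 L
CL = 0.693 × Vd / t½ = 0.693 × 574.0 / 36.7 = 10.84 L/h
D = CL × Css × τ / F = 10.84 × 10.1 × 12 / 0.44 = 2986 mg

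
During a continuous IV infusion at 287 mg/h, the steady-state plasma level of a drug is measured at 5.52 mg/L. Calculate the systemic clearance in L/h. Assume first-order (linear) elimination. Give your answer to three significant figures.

At steady state, infusion rate = CL × Css, so CL = rate / Css.
CL = 287 / 5.52 = 51.99 L/h

52.0 L/h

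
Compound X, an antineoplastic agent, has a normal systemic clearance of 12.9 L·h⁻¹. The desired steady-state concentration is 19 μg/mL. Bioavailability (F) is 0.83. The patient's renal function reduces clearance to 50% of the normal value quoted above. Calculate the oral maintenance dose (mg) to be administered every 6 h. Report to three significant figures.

Patient clearance = 0.5 × 12.90 = 6.450 L/h
D = CL × Css × τ / F = 6.450 × 19 × 6 / 0.83 = 885.9 mg

886 mg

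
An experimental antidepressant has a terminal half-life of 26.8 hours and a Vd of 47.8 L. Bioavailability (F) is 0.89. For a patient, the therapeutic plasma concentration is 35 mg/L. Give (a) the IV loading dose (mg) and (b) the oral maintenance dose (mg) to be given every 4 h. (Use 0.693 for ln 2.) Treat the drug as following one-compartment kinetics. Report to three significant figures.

(a) 1670 mg; (b) 194 mg

LD = Vd × C = 47.80 × 35 = 1673 mg
CL = 0.693 × Vd / t½ = 0.693 × 47.80 / 26.8 = 1.236 L/h
D = CL × Css × τ / F = 1.236 × 35 × 4 / 0.89 = 194.4 mg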